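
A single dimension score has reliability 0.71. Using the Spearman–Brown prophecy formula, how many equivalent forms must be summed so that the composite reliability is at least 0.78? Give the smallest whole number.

2

k ≥ ρ*(1−ρ₁)/(ρ₁(1−ρ*)) = 0.78·0.29 / (0.71·0.22) = 1.448.
Smallest integer k = 2.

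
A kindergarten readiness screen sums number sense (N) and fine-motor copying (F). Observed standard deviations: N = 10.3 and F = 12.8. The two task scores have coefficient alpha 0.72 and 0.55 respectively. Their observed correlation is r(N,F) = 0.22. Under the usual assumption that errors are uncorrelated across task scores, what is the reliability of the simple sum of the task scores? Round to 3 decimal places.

0.685

Var(N+F) = 10.3² + 12.8² + 2·[10.3·12.8·0.22] = 269.93 + 58.0096 = 327.94.
With uncorrelated errors the cross-covariances are all true-score covariance, so they carry over unchanged; only the diagonal terms shrink to ρᵢσᵢ².
True-score variance = [10.3²·0.72 + 12.8²·0.55] + 58.0096 = 166.497 + 58.0096 = 224.506.
Reliability = 224.506 / 327.94 = 0.685.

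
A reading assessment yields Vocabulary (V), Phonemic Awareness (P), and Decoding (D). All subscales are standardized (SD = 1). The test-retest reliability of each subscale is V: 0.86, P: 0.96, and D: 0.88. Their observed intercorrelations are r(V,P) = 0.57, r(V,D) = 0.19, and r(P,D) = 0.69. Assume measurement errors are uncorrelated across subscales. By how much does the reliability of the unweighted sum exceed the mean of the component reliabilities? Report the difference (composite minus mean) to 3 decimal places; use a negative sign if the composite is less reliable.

0.049

Var(sum) = 3 + 2.9 = 5.9; true-score variance = 2.7 + 2.9 = 5.6; composite reliability = 0.9492.
Mean component reliability = 0.9000.
Difference = 0.9492 − 0.9000 = 0.049.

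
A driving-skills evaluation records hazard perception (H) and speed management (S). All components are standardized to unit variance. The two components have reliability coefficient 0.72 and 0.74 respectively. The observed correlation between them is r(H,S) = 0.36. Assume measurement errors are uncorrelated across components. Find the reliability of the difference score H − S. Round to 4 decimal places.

Var(H−S) = 1 + 1 − 2·0.36 = 2 − 0.72 = 1.28.
With uncorrelated errors the cross-covariances are all true-score covariance, so they carry over unchanged; only the diagonal terms shrink to ρᵢσᵢ².
True-score variance = [0.72 + 0.74] − 0.72 = 1.46 − 0.72 = 0.74.
Reliability = 0.74 / 1.28 = 0.5781.

0.5781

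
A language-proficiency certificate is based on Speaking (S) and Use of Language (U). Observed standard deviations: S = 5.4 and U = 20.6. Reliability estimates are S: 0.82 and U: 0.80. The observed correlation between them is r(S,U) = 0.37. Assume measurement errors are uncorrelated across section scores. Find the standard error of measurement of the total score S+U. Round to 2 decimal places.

Var(total) = 453.52 + 82.3176 = 535.838.
True-score variance = 363.399 + 82.3176 = 445.717, so reliability = 0.8318.
Error variance = 535.838 − 445.717 = 90.1208; SEM = √90.1208 = 9.49.

9.49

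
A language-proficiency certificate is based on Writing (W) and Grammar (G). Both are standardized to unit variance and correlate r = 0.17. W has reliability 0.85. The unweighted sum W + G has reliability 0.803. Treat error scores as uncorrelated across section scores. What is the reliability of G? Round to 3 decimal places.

Var(W+G) = 2 + 2·0.17 = 2.340.
True-score variance = ρ_W + ρ_G + 2·0.17, so 0.803 = (0.85 + ρ_G + 0.34) / 2.340.
ρ_G = 0.803·2.340 − 0.85 − 0.34 = 0.689.

0.689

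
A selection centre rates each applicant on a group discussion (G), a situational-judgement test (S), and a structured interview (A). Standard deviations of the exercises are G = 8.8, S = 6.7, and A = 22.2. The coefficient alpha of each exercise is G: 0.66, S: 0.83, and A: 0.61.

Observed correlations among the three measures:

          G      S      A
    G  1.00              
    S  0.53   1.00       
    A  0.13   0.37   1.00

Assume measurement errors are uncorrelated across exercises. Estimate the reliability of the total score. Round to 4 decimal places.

0.7303

Var(G+S+A) = 8.8² + 6.7² + 22.2² + 2·[8.8·6.7·0.53 + 8.8·22.2·0.13 + 6.7·22.2·0.37] = 615.17 + 223.359 = 838.529.
Under uncorrelated errors the observed covariances equal the true-score covariances, so only the own-variance terms attenuate.
True-score variance = [8.8²·0.66 + 6.7²·0.83 + 22.2²·0.61] + 223.359 = 389.001 + 223.359 = 612.36.
Reliability = 612.36 / 838.529 = 0.7303.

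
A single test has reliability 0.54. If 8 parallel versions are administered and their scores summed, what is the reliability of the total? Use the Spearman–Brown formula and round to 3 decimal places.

ρ_k = kρ / (1 + (k−1)ρ) = 8·0.54 / (1 + 7·0.54) = 4.320 / 4.780 = 0.904.

0.904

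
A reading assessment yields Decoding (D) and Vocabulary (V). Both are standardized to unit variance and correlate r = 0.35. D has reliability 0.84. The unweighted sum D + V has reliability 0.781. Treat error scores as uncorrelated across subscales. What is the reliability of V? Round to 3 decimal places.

0.569

Var(D+V) = 2 + 2·0.35 = 2.700.
True-score variance = ρ_D + ρ_V + 2·0.35, so 0.781 = (0.84 + ρ_V + 0.70) / 2.700.
ρ_V = 0.781·2.700 − 0.84 − 0.70 = 0.569.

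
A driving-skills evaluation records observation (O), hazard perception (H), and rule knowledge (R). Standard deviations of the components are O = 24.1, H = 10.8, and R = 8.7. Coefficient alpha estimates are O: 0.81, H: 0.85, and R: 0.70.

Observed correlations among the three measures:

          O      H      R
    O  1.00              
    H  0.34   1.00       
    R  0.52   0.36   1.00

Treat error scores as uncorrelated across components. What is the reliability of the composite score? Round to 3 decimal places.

Var(O+H+R) = 24.1² + 10.8² + 8.7² + 2·[24.1·10.8·0.34 + 24.1·8.7·0.52 + 10.8·8.7·0.36] = 773.14 + 462.698 = 1235.84.
With uncorrelated errors the cross-covariances are all true-score covariance, so they carry over unchanged; only the diagonal terms shrink to ρᵢσᵢ².
True-score variance = [24.1²·0.81 + 10.8²·0.85 + 8.7²·0.70] + 462.698 = 622.583 + 462.698 = 1085.28.
Reliability = 1085.28 / 1235.84 = 0.878.

0.878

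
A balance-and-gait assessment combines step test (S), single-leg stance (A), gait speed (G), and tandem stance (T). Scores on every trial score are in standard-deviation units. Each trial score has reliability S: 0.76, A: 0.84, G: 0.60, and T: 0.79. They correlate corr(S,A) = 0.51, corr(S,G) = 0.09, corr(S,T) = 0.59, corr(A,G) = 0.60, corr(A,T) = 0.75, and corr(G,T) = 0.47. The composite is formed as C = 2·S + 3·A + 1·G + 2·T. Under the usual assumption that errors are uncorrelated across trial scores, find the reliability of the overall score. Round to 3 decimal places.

0.917

Var(C) = 2² + 3² + 1 + 2² + 2·[6·0.51 + 2·0.09 + 4·0.59 + 3·0.60 + 6·0.75 + 2·0.47] = 18 + 25.68 = 43.68.
With uncorrelated errors the cross-covariances are all true-score covariance, so they carry over unchanged; only the diagonal terms shrink to ρᵢσᵢ².
True-score variance = [2²·0.76 + 3²·0.84 + 0.60 + 2²·0.79] + 25.68 = 14.36 + 25.68 = 40.04.
Reliability = 40.04 / 43.68 = 0.917.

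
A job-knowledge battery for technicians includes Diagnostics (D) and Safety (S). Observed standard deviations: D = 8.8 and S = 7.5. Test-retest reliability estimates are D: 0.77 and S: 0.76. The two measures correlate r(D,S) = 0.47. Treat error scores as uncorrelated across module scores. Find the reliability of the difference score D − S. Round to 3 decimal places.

0.563

Var(D−S) = 8.8² + 7.5² − 2·8.8·7.5·0.47 = 133.69 − 62.04 = 71.65.
Because errors are independent across components, Cov(Tᵢ,Tⱼ) = Cov(Xᵢ,Xⱼ); the off-diagonal part of the true-score variance is the same as above.
True-score variance = [8.8²·0.77 + 7.5²·0.76] − 62.04 = 102.379 − 62.04 = 40.3388.
Reliability = 40.3388 / 71.65 = 0.563.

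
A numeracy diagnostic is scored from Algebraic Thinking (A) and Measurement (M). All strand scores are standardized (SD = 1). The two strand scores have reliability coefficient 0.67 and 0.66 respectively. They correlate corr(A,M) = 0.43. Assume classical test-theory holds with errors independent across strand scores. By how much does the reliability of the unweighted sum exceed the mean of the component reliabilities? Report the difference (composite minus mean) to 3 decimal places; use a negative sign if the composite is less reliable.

Var(sum) = 2 + 0.86 = 2.86; true-score variance = 1.33 + 0.86 = 2.19; composite reliability = 0.7657.
Mean component reliability = 0.6650.
Difference = 0.7657 − 0.6650 = 0.101.

0.101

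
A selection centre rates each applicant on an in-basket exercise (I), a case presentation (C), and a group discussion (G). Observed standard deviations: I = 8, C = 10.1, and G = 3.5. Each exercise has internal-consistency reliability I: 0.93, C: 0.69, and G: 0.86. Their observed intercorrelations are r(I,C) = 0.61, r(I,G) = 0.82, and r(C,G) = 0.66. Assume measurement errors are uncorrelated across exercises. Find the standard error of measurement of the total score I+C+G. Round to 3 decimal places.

6.150

Var(total) = 178.26 + 191.158 = 369.418.
True-score variance = 140.442 + 191.158 = 331.6, so reliability = 0.8976.
Error variance = 369.418 − 331.6 = 37.8181; SEM = √37.8181 = 6.150.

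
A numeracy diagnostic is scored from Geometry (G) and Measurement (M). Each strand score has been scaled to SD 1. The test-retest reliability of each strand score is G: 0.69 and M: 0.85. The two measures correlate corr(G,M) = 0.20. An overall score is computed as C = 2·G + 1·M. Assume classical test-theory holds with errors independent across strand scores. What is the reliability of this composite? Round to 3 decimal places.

0.760

Var(C) = 2² + 1 + 2·[2·0.20] = 5 + 0.8 = 5.8.
With uncorrelated errors the cross-covariances are all true-score covariance, so they carry over unchanged; only the diagonal terms shrink to ρᵢσᵢ².
True-score variance = [2²·0.69 + 0.85] + 0.8 = 3.61 + 0.8 = 4.41.
Reliability = 4.41 / 5.8 = 0.760.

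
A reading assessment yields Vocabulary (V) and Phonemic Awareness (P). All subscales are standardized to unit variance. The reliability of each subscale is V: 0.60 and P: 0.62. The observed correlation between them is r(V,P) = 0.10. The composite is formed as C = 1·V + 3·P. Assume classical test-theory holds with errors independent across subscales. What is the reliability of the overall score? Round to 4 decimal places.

Var(C) = 1 + 3² + 2·[3·0.10] = 10 + 0.6 = 10.6.
With uncorrelated errors the cross-covariances are all true-score covariance, so they carry over unchanged; only the diagonal terms shrink to ρᵢσᵢ².
True-score variance = [0.60 + 3²·0.62] + 0.6 = 6.18 + 0.6 = 6.78.
Reliability = 6.78 / 10.6 = 0.6396.

0.6396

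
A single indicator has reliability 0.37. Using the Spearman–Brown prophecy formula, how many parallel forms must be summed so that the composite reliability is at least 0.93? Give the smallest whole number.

23

k ≥ ρ*(1−ρ₁)/(ρ₁(1−ρ*)) = 0.93·0.63 / (0.37·0.07) = 22.622.
Smallest integer k = 23.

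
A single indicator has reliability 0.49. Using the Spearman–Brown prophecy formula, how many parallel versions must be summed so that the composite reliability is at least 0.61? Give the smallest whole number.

k ≥ ρ*(1−ρ₁)/(ρ₁(1−ρ*)) = 0.61·0.51 / (0.49·0.39) = 1.628.
Smallest integer k = 2.

2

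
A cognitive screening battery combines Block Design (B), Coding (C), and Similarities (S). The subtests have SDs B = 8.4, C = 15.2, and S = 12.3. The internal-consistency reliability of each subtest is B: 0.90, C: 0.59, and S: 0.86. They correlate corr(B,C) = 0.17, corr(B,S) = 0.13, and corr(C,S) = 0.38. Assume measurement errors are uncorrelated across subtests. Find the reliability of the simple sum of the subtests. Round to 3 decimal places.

0.815

Var(B+C+S) = 8.4² + 15.2² + 12.3² + 2·[8.4·15.2·0.17 + 8.4·12.3·0.13 + 15.2·12.3·0.38] = 452.89 + 212.364 = 665.254.
Because errors are independent across components, Cov(Tᵢ,Tⱼ) = Cov(Xᵢ,Xⱼ); the off-diagonal part of the true-score variance is the same as above.
True-score variance = [8.4²·0.90 + 15.2²·0.59 + 12.3²·0.86] + 212.364 = 329.927 + 212.364 = 542.291.
Reliability = 542.291 / 665.254 = 0.815.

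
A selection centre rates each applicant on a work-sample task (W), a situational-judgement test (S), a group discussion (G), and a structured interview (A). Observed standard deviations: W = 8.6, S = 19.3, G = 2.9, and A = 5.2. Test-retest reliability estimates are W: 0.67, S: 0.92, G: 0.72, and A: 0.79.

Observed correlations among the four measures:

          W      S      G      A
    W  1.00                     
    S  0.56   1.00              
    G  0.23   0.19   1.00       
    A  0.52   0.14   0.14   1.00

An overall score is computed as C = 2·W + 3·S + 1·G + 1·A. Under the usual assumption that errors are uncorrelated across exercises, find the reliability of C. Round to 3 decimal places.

Var(C) = 2²·8.6² + 3²·19.3² + 2.9² + 5.2² + 2·[6·8.6·19.3·0.56 + 2·8.6·2.9·0.23 + 2·8.6·5.2·0.52 + 3·19.3·2.9·0.19 + 3·19.3·5.2·0.14 + 2.9·5.2·0.14] = 3683.7 + 1383.68 = 5067.38.
Because errors are independent across components, Cov(Tᵢ,Tⱼ) = Cov(Xᵢ,Xⱼ); the off-diagonal part of the true-score variance is the same as above.
True-score variance = [2²·8.6²·0.67 + 3²·19.3²·0.92 + 2.9²·0.72 + 5.2²·0.79] + 1383.68 = 3309.85 + 1383.68 = 4693.53.
Reliability = 4693.53 / 5067.38 = 0.926.

0.926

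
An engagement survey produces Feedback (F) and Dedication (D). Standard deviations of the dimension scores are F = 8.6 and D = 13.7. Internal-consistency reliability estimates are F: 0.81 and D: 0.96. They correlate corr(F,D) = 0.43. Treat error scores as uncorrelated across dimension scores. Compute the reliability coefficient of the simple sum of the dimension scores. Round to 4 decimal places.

Var(F+D) = 8.6² + 13.7² + 2·[8.6·13.7·0.43] = 261.65 + 101.325 = 362.975.
Under uncorrelated errors the observed covariances equal the true-score covariances, so only the own-variance terms attenuate.
True-score variance = [8.6²·0.81 + 13.7²·0.96] + 101.325 = 240.09 + 101.325 = 341.415.
Reliability = 341.415 / 362.975 = 0.9406.

0.9406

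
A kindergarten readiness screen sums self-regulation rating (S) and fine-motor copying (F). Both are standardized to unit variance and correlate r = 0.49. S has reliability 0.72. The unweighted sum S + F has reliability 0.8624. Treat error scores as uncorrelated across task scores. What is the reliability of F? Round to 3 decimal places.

Var(S+F) = 2 + 2·0.49 = 2.980.
True-score variance = ρ_S + ρ_F + 2·0.49, so 0.8624 = (0.72 + ρ_F + 0.98) / 2.980.
ρ_F = 0.8624·2.980 − 0.72 − 0.98 = 0.870.

0.870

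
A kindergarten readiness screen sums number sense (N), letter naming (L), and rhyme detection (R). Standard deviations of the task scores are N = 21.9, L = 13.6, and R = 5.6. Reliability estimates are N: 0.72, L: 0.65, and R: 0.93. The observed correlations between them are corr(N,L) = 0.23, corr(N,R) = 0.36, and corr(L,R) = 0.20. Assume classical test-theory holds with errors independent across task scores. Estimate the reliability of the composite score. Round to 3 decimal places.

Var(N+L+R) = 21.9² + 13.6² + 5.6² + 2·[21.9·13.6·0.23 + 21.9·5.6·0.36 + 13.6·5.6·0.20] = 695.93 + 255.771 = 951.701.
Because errors are independent across components, Cov(Tᵢ,Tⱼ) = Cov(Xᵢ,Xⱼ); the off-diagonal part of the true-score variance is the same as above.
True-score variance = [21.9²·0.72 + 13.6²·0.65 + 5.6²·0.93] + 255.771 = 494.708 + 255.771 = 750.479.
Reliability = 750.479 / 951.701 = 0.789.

0.789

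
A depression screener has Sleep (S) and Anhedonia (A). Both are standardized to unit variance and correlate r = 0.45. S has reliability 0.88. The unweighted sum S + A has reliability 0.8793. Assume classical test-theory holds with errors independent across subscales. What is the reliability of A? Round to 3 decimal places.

Var(S+A) = 2 + 2·0.45 = 2.900.
True-score variance = ρ_S + ρ_A + 2·0.45, so 0.8793 = (0.88 + ρ_A + 0.90) / 2.900.
ρ_A = 0.8793·2.900 − 0.88 − 0.90 = 0.770.

0.770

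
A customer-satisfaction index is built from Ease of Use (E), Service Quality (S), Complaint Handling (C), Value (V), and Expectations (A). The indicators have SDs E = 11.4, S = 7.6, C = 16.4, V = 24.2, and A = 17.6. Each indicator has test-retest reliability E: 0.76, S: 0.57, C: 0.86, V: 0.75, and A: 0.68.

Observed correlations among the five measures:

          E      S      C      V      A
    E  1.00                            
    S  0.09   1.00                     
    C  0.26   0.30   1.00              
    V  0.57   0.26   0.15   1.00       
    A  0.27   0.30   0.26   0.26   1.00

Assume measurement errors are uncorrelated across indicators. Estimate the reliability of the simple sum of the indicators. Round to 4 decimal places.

0.8710

Var(E+S+C+V+A) = 11.4² + 7.6² + 16.4² + 24.2² + 17.6² + 2·[11.4·7.6·0.09 + 11.4·16.4·0.26 + 11.4·24.2·0.57 + 11.4·17.6·0.27 + 7.6·16.4·0.30 + 7.6·24.2·0.26 + 7.6·17.6·0.30 + 16.4·24.2·0.15 + 16.4·17.6·0.26 + 24.2·17.6·0.26] = 1352.08 + 1276.98 = 2629.06.
Because errors are independent across components, Cov(Tᵢ,Tⱼ) = Cov(Xᵢ,Xⱼ); the off-diagonal part of the true-score variance is the same as above.
True-score variance = [11.4²·0.76 + 7.6²·0.57 + 16.4²·0.86 + 24.2²·0.75 + 17.6²·0.68] + 1276.98 = 1012.87 + 1276.98 = 2289.84.
Reliability = 2289.84 / 2629.06 = 0.8710.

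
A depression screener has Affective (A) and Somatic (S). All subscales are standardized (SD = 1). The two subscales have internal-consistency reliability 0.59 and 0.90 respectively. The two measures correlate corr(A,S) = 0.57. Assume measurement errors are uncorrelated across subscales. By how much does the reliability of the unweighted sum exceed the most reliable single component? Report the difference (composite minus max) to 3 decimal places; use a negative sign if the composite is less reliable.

Var(sum) = 2 + 1.14 = 3.14; true-score variance = 1.49 + 1.14 = 2.63; composite reliability = 0.8376.
Max component reliability = 0.9000.
Difference = 0.8376 − 0.9000 = -0.062.

-0.062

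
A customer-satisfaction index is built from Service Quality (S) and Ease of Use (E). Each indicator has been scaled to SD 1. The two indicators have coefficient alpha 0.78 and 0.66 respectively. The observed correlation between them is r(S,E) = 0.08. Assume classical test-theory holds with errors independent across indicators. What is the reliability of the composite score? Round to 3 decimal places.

0.741

Var(S+E) = 2 + 2·[0.08] = 2 + 0.16 = 2.16.
With uncorrelated errors the cross-covariances are all true-score covariance, so they carry over unchanged; only the diagonal terms shrink to ρᵢσᵢ².
True-score variance = [0.78 + 0.66] + 0.16 = 1.44 + 0.16 = 1.6.
Reliability = 1.6 / 2.16 = 0.741.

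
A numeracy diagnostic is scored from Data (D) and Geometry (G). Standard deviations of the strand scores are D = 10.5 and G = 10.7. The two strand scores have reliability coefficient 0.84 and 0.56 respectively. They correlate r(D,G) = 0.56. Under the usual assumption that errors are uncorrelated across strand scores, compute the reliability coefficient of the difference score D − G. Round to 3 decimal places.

0.312

Var(D−G) = 10.5² + 10.7² − 2·10.5·10.7·0.56 = 224.74 − 125.832 = 98.908.
Under uncorrelated errors the observed covariances equal the true-score covariances, so only the own-variance terms attenuate.
True-score variance = [10.5²·0.84 + 10.7²·0.56] − 125.832 = 156.724 − 125.832 = 30.8924.
Reliability = 30.8924 / 98.908 = 0.312.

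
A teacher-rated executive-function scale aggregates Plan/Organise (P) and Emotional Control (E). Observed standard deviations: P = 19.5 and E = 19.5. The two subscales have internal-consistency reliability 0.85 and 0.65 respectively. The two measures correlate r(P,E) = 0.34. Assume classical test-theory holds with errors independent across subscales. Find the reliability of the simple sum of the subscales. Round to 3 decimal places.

0.813

Var(P+E) = 19.5² + 19.5² + 2·[19.5·19.5·0.34] = 760.5 + 258.57 = 1019.07.
Because errors are independent across components, Cov(Tᵢ,Tⱼ) = Cov(Xᵢ,Xⱼ); the off-diagonal part of the true-score variance is the same as above.
True-score variance = [19.5²·0.85 + 19.5²·0.65] + 258.57 = 570.375 + 258.57 = 828.945.
Reliability = 828.945 / 1019.07 = 0.813.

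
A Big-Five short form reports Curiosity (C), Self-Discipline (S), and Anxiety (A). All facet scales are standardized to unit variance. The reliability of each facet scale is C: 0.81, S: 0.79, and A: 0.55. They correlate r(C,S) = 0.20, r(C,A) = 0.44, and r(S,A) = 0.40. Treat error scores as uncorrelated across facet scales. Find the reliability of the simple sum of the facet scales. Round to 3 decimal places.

Var(C+S+A) = 3 + 2·[0.20 + 0.44 + 0.40] = 3 + 2.08 = 5.08.
With uncorrelated errors the cross-covariances are all true-score covariance, so they carry over unchanged; only the diagonal terms shrink to ρᵢσᵢ².
True-score variance = [0.81 + 0.79 + 0.55] + 2.08 = 2.15 + 2.08 = 4.23.
Reliability = 4.23 / 5.08 = 0.833.

0.833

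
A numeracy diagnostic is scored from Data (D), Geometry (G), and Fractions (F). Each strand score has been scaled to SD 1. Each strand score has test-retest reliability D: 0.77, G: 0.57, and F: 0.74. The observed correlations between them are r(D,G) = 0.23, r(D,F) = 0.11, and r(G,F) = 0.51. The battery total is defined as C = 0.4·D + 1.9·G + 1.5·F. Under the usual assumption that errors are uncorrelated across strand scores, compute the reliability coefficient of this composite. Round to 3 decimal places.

0.769

Var(C) = 0.4² + 1.9² + 1.5² + 2·[0.76·0.23 + 0.6·0.11 + 2.85·0.51] = 6.02 + 3.3886 = 9.4086.
With uncorrelated errors the cross-covariances are all true-score covariance, so they carry over unchanged; only the diagonal terms shrink to ρᵢσᵢ².
True-score variance = [0.4²·0.77 + 1.9²·0.57 + 1.5²·0.74] + 3.3886 = 3.8459 + 3.3886 = 7.2345.
Reliability = 7.2345 / 9.4086 = 0.769.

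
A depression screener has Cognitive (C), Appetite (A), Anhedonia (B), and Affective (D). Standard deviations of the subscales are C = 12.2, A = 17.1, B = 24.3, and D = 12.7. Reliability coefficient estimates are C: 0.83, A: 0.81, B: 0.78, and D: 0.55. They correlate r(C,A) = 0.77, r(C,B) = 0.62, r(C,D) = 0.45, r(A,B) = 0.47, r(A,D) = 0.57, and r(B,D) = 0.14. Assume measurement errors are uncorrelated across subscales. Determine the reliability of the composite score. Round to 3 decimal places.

0.897

Var(C+A+B+D) = 12.2² + 17.1² + 24.3² + 12.7² + 2·[12.2·17.1·0.77 + 12.2·24.3·0.62 + 12.2·12.7·0.45 + 17.1·24.3·0.47 + 17.1·12.7·0.57 + 24.3·12.7·0.14] = 1193.03 + 1552.91 = 2745.94.
With uncorrelated errors the cross-covariances are all true-score covariance, so they carry over unchanged; only the diagonal terms shrink to ρᵢσᵢ².
True-score variance = [12.2²·0.83 + 17.1²·0.81 + 24.3²·0.78 + 12.7²·0.55] + 1552.91 = 909.681 + 1552.91 = 2462.6.
Reliability = 2462.6 / 2745.94 = 0.897.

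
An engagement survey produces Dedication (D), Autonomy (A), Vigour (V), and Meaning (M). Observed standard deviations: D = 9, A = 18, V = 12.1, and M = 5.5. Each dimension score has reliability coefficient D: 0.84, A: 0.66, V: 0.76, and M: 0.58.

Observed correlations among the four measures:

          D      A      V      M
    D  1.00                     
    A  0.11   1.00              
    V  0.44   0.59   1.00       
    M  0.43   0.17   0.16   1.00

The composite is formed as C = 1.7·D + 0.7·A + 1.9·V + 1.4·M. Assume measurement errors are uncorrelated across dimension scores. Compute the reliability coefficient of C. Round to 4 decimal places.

Var(C) = 1.7²·9² + 0.7²·18² + 1.9²·12.1² + 1.4²·5.5² + 2·[1.19·9·18·0.11 + 3.23·9·12.1·0.44 + 2.38·9·5.5·0.43 + 1.33·18·12.1·0.59 + 0.98·18·5.5·0.17 + 2.66·12.1·5.5·0.16] = 980.68 + 884.715 = 1865.4.
Because errors are independent across components, Cov(Tᵢ,Tⱼ) = Cov(Xᵢ,Xⱼ); the off-diagonal part of the true-score variance is the same as above.
True-score variance = [1.7²·9²·0.84 + 0.7²·18²·0.66 + 1.9²·12.1²·0.76 + 1.4²·5.5²·0.58] + 884.715 = 737.496 + 884.715 = 1622.21.
Reliability = 1622.21 / 1865.4 = 0.8696.

0.8696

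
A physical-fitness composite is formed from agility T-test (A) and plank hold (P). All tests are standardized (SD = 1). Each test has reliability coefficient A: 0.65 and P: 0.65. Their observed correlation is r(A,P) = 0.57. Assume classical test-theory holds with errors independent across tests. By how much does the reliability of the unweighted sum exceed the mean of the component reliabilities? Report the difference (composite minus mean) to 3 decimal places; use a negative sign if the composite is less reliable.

0.127

Var(sum) = 2 + 1.14 = 3.14; true-score variance = 1.3 + 1.14 = 2.44; composite reliability = 0.7771.
Mean component reliability = 0.6500.
Difference = 0.7771 − 0.6500 = 0.127.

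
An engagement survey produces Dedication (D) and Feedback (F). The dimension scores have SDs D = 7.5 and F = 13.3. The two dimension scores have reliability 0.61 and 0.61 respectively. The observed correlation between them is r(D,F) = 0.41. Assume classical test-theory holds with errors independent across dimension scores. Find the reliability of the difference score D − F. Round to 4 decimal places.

0.3992

Var(D−F) = 7.5² + 13.3² − 2·7.5·13.3·0.41 = 233.14 − 81.795 = 151.345.
With uncorrelated errors the cross-covariances are all true-score covariance, so they carry over unchanged; only the diagonal terms shrink to ρᵢσᵢ².
True-score variance = [7.5²·0.61 + 13.3²·0.61] − 81.795 = 142.215 − 81.795 = 60.4204.
Reliability = 60.4204 / 151.345 = 0.3992.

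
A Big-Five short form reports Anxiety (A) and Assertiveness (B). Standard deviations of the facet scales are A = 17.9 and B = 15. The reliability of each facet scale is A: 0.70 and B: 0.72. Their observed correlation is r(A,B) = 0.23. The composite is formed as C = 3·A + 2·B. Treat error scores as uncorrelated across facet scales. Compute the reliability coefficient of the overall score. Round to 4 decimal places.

Var(C) = 3²·17.9² + 2²·15² + 2·[6·17.9·15·0.23] = 3783.69 + 741.06 = 4524.75.
Under uncorrelated errors the observed covariances equal the true-score covariances, so only the own-variance terms attenuate.
True-score variance = [3²·17.9²·0.70 + 2²·15²·0.72] + 741.06 = 2666.58 + 741.06 = 3407.64.
Reliability = 3407.64 / 4524.75 = 0.7531.

0.7531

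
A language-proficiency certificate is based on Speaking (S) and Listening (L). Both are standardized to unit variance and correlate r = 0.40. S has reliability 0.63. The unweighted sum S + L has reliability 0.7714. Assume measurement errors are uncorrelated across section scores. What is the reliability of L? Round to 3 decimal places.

Var(S+L) = 2 + 2·0.40 = 2.800.
True-score variance = ρ_S + ρ_L + 2·0.40, so 0.7714 = (0.63 + ρ_L + 0.80) / 2.800.
ρ_L = 0.7714·2.800 − 0.63 − 0.80 = 0.730.

0.730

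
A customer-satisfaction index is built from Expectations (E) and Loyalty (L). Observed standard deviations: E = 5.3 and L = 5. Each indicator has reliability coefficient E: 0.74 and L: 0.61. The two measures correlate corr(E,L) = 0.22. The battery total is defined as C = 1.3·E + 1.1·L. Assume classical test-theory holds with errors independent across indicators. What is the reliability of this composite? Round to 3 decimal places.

Var(C) = 1.3²·5.3² + 1.1²·5² + 2·[1.43·5.3·5·0.22] = 77.7221 + 16.6738 = 94.3959.
With uncorrelated errors the cross-covariances are all true-score covariance, so they carry over unchanged; only the diagonal terms shrink to ρᵢσᵢ².
True-score variance = [1.3²·5.3²·0.74 + 1.1²·5²·0.61] + 16.6738 = 53.5819 + 16.6738 = 70.2557.
Reliability = 70.2557 / 94.3959 = 0.744.

0.744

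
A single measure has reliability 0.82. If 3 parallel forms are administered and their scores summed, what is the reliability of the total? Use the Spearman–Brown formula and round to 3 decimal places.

ρ_k = kρ / (1 + (k−1)ρ) = 3·0.82 / (1 + 2·0.82) = 2.460 / 2.640 = 0.932.

0.932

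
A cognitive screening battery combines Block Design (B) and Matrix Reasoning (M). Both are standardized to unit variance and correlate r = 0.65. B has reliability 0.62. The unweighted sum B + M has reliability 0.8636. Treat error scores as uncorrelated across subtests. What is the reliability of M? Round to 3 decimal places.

Var(B+M) = 2 + 2·0.65 = 3.300.
True-score variance = ρ_B + ρ_M + 2·0.65, so 0.8636 = (0.62 + ρ_M + 1.30) / 3.300.
ρ_M = 0.8636·3.300 − 0.62 − 1.30 = 0.930.

0.930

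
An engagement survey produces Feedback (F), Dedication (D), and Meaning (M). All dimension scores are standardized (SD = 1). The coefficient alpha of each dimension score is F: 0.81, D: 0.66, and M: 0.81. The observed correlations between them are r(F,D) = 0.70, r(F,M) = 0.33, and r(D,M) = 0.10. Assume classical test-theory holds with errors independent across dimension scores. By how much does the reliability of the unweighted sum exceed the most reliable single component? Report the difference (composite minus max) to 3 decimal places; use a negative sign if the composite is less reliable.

Var(sum) = 3 + 2.26 = 5.26; true-score variance = 2.28 + 2.26 = 4.54; composite reliability = 0.8631.
Max component reliability = 0.8100.
Difference = 0.8631 − 0.8100 = 0.053.

0.053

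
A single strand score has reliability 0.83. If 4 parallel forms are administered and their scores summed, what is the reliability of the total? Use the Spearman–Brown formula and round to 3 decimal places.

ρ_k = kρ / (1 + (k−1)ρ) = 4·0.83 / (1 + 3·0.83) = 3.320 / 3.490 = 0.951.

0.951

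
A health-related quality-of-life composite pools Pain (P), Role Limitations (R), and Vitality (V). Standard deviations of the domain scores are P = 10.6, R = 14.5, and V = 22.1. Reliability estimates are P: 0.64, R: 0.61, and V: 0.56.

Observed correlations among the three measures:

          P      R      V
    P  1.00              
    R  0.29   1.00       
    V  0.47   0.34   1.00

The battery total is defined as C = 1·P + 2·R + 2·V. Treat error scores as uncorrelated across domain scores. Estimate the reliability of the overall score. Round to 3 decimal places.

0.721

Var(C) = 10.6² + 2²·14.5² + 2²·22.1² + 2·[2·10.6·14.5·0.29 + 2·10.6·22.1·0.47 + 4·14.5·22.1·0.34] = 2907 + 1490.32 = 4397.32.
With uncorrelated errors the cross-covariances are all true-score covariance, so they carry over unchanged; only the diagonal terms shrink to ρᵢσᵢ².
True-score variance = [10.6²·0.64 + 2²·14.5²·0.61 + 2²·22.1²·0.56] + 1490.32 = 1678.96 + 1490.32 = 3169.28.
Reliability = 3169.28 / 4397.32 = 0.721.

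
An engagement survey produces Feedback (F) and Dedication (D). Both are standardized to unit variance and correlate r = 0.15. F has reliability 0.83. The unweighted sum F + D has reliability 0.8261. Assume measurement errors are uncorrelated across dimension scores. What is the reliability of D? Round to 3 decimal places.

0.770

Var(F+D) = 2 + 2·0.15 = 2.300.
True-score variance = ρ_F + ρ_D + 2·0.15, so 0.8261 = (0.83 + ρ_D + 0.30) / 2.300.
ρ_D = 0.8261·2.300 − 0.83 − 0.30 = 0.770.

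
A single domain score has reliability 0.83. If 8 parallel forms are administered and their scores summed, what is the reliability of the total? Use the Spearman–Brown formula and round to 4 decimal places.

ρ_k = kρ / (1 + (k−1)ρ) = 8·0.83 / (1 + 7·0.83) = 6.640 / 6.810 = 0.9750.

0.9750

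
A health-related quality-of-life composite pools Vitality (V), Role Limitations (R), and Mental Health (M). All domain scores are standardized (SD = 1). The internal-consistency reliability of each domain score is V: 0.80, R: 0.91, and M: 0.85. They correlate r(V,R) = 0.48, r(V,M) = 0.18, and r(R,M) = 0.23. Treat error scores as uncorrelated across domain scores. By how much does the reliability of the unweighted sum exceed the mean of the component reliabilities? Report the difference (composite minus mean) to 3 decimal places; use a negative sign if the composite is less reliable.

Var(sum) = 3 + 1.78 = 4.78; true-score variance = 2.56 + 1.78 = 4.34; composite reliability = 0.9079.
Mean component reliability = 0.8533.
Difference = 0.9079 − 0.8533 = 0.055.

0.055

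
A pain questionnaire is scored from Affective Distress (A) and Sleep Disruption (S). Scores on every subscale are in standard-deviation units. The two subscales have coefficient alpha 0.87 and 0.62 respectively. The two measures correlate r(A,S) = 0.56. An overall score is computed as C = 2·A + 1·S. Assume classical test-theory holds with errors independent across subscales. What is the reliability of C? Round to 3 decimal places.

Var(C) = 2² + 1 + 2·[2·0.56] = 5 + 2.24 = 7.24.
Under uncorrelated errors the observed covariances equal the true-score covariances, so only the own-variance terms attenuate.
True-score variance = [2²·0.87 + 0.62] + 2.24 = 4.1 + 2.24 = 6.34.
Reliability = 6.34 / 7.24 = 0.876.

0.876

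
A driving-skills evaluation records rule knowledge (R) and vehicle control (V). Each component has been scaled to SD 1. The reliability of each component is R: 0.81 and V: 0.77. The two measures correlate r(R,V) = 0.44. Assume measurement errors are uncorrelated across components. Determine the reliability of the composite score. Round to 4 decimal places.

Var(R+V) = 2 + 2·[0.44] = 2 + 0.88 = 2.88.
With uncorrelated errors the cross-covariances are all true-score covariance, so they carry over unchanged; only the diagonal terms shrink to ρᵢσᵢ².
True-score variance = [0.81 + 0.77] + 0.88 = 1.58 + 0.88 = 2.46.
Reliability = 2.46 / 2.88 = 0.8542.

0.8542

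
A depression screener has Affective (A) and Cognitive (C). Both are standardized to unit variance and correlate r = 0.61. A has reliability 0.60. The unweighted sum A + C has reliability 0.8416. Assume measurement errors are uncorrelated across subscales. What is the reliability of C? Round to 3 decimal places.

0.890

Var(A+C) = 2 + 2·0.61 = 3.220.
True-score variance = ρ_A + ρ_C + 2·0.61, so 0.8416 = (0.60 + ρ_C + 1.22) / 3.220.
ρ_C = 0.8416·3.220 − 0.60 − 1.22 = 0.890.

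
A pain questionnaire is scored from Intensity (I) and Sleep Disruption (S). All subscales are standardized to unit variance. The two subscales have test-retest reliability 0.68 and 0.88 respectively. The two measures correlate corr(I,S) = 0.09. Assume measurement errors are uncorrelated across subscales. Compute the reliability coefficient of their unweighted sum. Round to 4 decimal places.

0.7982

Var(I+S) = 2 + 2·[0.09] = 2 + 0.18 = 2.18.
Because errors are independent across components, Cov(Tᵢ,Tⱼ) = Cov(Xᵢ,Xⱼ); the off-diagonal part of the true-score variance is the same as above.
True-score variance = [0.68 + 0.88] + 0.18 = 1.56 + 0.18 = 1.74.
Reliability = 1.74 / 2.18 = 0.7982.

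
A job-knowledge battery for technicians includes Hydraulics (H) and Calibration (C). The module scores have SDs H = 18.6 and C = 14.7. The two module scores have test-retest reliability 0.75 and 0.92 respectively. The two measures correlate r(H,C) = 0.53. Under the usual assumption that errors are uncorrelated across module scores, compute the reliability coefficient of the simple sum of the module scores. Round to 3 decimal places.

0.878

Var(H+C) = 18.6² + 14.7² + 2·[18.6·14.7·0.53] = 562.05 + 289.825 = 851.875.
Under uncorrelated errors the observed covariances equal the true-score covariances, so only the own-variance terms attenuate.
True-score variance = [18.6²·0.75 + 14.7²·0.92] + 289.825 = 458.273 + 289.825 = 748.098.
Reliability = 748.098 / 851.875 = 0.878.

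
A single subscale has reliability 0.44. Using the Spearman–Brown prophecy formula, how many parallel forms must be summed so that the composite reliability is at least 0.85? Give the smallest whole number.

8

k ≥ ρ*(1−ρ₁)/(ρ₁(1−ρ*)) = 0.85·0.56 / (0.44·0.15) = 7.212.
Smallest integer k = 8.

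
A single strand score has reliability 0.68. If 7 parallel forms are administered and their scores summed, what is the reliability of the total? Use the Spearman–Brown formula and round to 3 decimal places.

0.937

ρ_k = kρ / (1 + (k−1)ρ) = 7·0.68 / (1 + 6·0.68) = 4.760 / 5.080 = 0.937.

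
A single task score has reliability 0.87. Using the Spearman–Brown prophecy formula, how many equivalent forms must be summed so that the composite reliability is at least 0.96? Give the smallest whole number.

4

k ≥ ρ*(1−ρ₁)/(ρ₁(1−ρ*)) = 0.96·0.13 / (0.87·0.04) = 3.586.
Smallest integer k = 4.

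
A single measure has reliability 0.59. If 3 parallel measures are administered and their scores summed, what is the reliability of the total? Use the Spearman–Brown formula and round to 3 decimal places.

0.812

ρ_k = kρ / (1 + (k−1)ρ) = 3·0.59 / (1 + 2·0.59) = 1.770 / 2.180 = 0.812.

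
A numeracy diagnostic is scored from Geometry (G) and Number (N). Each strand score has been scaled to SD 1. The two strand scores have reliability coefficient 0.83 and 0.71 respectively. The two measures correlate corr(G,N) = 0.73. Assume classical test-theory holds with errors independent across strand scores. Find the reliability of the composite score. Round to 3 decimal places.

Var(G+N) = 2 + 2·[0.73] = 2 + 1.46 = 3.46.
With uncorrelated errors the cross-covariances are all true-score covariance, so they carry over unchanged; only the diagonal terms shrink to ρᵢσᵢ².
True-score variance = [0.83 + 0.71] + 1.46 = 1.54 + 1.46 = 3.
Reliability = 3 / 3.46 = 0.867.

0.867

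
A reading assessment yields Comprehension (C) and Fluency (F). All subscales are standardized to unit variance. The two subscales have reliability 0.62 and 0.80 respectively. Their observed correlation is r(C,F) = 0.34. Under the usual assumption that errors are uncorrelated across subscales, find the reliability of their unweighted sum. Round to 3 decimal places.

0.784

Var(C+F) = 2 + 2·[0.34] = 2 + 0.68 = 2.68.
Under uncorrelated errors the observed covariances equal the true-score covariances, so only the own-variance terms attenuate.
True-score variance = [0.62 + 0.80] + 0.68 = 1.42 + 0.68 = 2.1.
Reliability = 2.1 / 2.68 = 0.784.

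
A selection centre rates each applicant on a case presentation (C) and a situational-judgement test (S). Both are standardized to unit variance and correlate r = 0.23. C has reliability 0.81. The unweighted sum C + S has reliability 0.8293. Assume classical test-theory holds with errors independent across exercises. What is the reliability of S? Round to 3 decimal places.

0.770

Var(C+S) = 2 + 2·0.23 = 2.460.
True-score variance = ρ_C + ρ_S + 2·0.23, so 0.8293 = (0.81 + ρ_S + 0.46) / 2.460.
ρ_S = 0.8293·2.460 − 0.81 − 0.46 = 0.770.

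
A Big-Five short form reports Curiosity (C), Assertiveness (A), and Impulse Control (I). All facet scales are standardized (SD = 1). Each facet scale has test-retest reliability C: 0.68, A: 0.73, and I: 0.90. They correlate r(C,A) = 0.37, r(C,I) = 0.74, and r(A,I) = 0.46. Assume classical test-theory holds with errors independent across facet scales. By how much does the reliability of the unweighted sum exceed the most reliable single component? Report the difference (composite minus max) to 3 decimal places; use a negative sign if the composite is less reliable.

Var(sum) = 3 + 3.14 = 6.14; true-score variance = 2.31 + 3.14 = 5.45; composite reliability = 0.8876.
Max component reliability = 0.9000.
Difference = 0.8876 − 0.9000 = -0.012.

-0.012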